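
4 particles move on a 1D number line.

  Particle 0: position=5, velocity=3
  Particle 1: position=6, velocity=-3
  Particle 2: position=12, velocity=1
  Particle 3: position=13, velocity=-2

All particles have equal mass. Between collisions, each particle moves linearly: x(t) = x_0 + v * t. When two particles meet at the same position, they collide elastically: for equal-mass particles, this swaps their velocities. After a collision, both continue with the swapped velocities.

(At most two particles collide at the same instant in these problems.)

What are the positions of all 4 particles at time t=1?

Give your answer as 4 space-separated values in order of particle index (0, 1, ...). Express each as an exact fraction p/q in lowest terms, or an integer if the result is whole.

Answer: 3 8 11 13

Derivation:
Collision at t=1/6: particles 0 and 1 swap velocities; positions: p0=11/2 p1=11/2 p2=73/6 p3=38/3; velocities now: v0=-3 v1=3 v2=1 v3=-2
Collision at t=1/3: particles 2 and 3 swap velocities; positions: p0=5 p1=6 p2=37/3 p3=37/3; velocities now: v0=-3 v1=3 v2=-2 v3=1
Advance to t=1 (no further collisions before then); velocities: v0=-3 v1=3 v2=-2 v3=1; positions = 3 8 11 13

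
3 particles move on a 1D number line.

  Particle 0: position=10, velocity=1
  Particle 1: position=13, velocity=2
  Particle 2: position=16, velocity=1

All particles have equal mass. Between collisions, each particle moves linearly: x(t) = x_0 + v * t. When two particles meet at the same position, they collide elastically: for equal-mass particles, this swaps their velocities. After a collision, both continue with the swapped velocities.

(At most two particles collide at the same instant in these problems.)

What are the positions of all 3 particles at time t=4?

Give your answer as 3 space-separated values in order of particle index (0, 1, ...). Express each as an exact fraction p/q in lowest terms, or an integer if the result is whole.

Answer: 14 20 21

Derivation:
Collision at t=3: particles 1 and 2 swap velocities; positions: p0=13 p1=19 p2=19; velocities now: v0=1 v1=1 v2=2
Advance to t=4 (no further collisions before then); velocities: v0=1 v1=1 v2=2; positions = 14 20 21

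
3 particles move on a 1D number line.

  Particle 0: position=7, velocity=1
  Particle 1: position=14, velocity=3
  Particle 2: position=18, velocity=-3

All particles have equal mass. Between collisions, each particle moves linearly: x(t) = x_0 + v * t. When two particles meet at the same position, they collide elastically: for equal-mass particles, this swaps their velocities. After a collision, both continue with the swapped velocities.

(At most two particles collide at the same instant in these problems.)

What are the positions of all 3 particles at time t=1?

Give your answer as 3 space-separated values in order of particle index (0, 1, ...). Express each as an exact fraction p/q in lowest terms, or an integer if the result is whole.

Answer: 8 15 17

Derivation:
Collision at t=2/3: particles 1 and 2 swap velocities; positions: p0=23/3 p1=16 p2=16; velocities now: v0=1 v1=-3 v2=3
Advance to t=1 (no further collisions before then); velocities: v0=1 v1=-3 v2=3; positions = 8 15 17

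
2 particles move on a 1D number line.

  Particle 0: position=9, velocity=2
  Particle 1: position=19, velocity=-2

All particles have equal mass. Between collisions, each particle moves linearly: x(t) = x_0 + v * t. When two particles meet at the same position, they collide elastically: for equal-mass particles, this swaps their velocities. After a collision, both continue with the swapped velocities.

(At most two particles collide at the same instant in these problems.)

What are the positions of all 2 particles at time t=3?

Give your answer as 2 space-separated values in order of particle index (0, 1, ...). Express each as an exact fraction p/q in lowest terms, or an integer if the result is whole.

Answer: 13 15

Derivation:
Collision at t=5/2: particles 0 and 1 swap velocities; positions: p0=14 p1=14; velocities now: v0=-2 v1=2
Advance to t=3 (no further collisions before then); velocities: v0=-2 v1=2; positions = 13 15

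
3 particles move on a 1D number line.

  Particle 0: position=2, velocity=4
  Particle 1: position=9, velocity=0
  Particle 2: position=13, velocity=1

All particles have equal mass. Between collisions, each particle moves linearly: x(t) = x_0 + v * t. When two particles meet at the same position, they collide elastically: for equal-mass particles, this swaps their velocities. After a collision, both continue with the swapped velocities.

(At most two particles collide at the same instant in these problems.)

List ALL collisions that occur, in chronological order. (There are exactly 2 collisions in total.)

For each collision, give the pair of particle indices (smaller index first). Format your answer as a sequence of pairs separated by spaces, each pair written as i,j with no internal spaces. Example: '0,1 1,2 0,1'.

Answer: 0,1 1,2

Derivation:
Collision at t=7/4: particles 0 and 1 swap velocities; positions: p0=9 p1=9 p2=59/4; velocities now: v0=0 v1=4 v2=1
Collision at t=11/3: particles 1 and 2 swap velocities; positions: p0=9 p1=50/3 p2=50/3; velocities now: v0=0 v1=1 v2=4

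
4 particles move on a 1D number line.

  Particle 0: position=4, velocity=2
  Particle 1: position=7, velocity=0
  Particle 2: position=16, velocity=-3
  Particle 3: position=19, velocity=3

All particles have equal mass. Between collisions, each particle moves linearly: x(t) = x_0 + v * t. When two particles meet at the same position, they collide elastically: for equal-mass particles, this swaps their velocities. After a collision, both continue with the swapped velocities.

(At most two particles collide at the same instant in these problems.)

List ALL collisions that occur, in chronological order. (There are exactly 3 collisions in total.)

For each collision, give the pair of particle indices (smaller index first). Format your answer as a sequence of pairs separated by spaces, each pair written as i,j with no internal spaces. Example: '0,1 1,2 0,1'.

Answer: 0,1 1,2 0,1

Derivation:
Collision at t=3/2: particles 0 and 1 swap velocities; positions: p0=7 p1=7 p2=23/2 p3=47/2; velocities now: v0=0 v1=2 v2=-3 v3=3
Collision at t=12/5: particles 1 and 2 swap velocities; positions: p0=7 p1=44/5 p2=44/5 p3=131/5; velocities now: v0=0 v1=-3 v2=2 v3=3
Collision at t=3: particles 0 and 1 swap velocities; positions: p0=7 p1=7 p2=10 p3=28; velocities now: v0=-3 v1=0 v2=2 v3=3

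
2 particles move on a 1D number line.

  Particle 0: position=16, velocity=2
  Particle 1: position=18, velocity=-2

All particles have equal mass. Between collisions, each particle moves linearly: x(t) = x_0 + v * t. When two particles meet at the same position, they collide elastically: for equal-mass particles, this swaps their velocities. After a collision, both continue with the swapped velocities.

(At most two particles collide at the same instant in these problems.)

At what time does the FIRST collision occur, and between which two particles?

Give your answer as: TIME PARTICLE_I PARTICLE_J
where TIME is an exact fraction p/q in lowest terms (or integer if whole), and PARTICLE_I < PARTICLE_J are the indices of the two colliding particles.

Pair (0,1): pos 16,18 vel 2,-2 -> gap=2, closing at 4/unit, collide at t=1/2
Earliest collision: t=1/2 between 0 and 1

Answer: 1/2 0 1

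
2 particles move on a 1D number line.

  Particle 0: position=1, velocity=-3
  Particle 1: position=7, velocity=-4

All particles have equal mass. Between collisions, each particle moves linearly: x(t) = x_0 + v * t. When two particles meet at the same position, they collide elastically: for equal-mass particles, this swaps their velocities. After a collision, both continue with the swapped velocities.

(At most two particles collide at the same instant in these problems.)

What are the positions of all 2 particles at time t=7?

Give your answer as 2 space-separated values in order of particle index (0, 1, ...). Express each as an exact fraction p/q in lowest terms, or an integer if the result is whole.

Collision at t=6: particles 0 and 1 swap velocities; positions: p0=-17 p1=-17; velocities now: v0=-4 v1=-3
Advance to t=7 (no further collisions before then); velocities: v0=-4 v1=-3; positions = -21 -20

Answer: -21 -20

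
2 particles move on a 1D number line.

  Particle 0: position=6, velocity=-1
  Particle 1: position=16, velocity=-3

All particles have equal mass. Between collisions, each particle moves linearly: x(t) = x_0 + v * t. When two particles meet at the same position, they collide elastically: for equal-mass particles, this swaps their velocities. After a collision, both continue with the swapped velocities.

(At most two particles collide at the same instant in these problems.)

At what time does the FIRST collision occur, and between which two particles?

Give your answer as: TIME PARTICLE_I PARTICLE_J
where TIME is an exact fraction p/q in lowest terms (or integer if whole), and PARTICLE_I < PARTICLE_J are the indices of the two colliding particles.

Answer: 5 0 1

Derivation:
Pair (0,1): pos 6,16 vel -1,-3 -> gap=10, closing at 2/unit, collide at t=5
Earliest collision: t=5 between 0 and 1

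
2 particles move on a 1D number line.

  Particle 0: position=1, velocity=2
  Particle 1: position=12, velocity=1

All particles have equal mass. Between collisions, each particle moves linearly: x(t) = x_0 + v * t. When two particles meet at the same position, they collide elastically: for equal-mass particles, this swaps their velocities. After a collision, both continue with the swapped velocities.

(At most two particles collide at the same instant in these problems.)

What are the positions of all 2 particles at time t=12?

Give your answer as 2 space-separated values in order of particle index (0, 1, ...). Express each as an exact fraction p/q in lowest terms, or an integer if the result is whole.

Collision at t=11: particles 0 and 1 swap velocities; positions: p0=23 p1=23; velocities now: v0=1 v1=2
Advance to t=12 (no further collisions before then); velocities: v0=1 v1=2; positions = 24 25

Answer: 24 25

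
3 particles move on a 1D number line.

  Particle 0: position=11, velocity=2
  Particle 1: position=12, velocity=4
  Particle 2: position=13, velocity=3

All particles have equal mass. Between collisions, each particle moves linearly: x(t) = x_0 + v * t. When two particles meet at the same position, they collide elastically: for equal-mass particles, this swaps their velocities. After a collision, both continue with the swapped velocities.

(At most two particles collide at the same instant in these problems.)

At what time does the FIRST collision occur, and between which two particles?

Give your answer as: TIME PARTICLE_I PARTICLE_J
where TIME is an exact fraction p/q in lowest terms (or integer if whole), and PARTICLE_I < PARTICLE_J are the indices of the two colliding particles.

Answer: 1 1 2

Derivation:
Pair (0,1): pos 11,12 vel 2,4 -> not approaching (rel speed -2 <= 0)
Pair (1,2): pos 12,13 vel 4,3 -> gap=1, closing at 1/unit, collide at t=1
Earliest collision: t=1 between 1 and 2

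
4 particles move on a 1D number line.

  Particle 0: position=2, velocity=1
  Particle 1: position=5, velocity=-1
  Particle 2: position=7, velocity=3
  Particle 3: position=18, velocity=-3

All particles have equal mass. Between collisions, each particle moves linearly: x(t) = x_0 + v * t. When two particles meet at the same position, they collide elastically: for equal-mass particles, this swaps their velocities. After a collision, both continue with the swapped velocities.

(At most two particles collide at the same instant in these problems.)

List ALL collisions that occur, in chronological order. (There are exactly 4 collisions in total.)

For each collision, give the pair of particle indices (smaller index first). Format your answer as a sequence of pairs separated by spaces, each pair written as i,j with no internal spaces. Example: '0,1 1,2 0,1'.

Answer: 0,1 2,3 1,2 0,1

Derivation:
Collision at t=3/2: particles 0 and 1 swap velocities; positions: p0=7/2 p1=7/2 p2=23/2 p3=27/2; velocities now: v0=-1 v1=1 v2=3 v3=-3
Collision at t=11/6: particles 2 and 3 swap velocities; positions: p0=19/6 p1=23/6 p2=25/2 p3=25/2; velocities now: v0=-1 v1=1 v2=-3 v3=3
Collision at t=4: particles 1 and 2 swap velocities; positions: p0=1 p1=6 p2=6 p3=19; velocities now: v0=-1 v1=-3 v2=1 v3=3
Collision at t=13/2: particles 0 and 1 swap velocities; positions: p0=-3/2 p1=-3/2 p2=17/2 p3=53/2; velocities now: v0=-3 v1=-1 v2=1 v3=3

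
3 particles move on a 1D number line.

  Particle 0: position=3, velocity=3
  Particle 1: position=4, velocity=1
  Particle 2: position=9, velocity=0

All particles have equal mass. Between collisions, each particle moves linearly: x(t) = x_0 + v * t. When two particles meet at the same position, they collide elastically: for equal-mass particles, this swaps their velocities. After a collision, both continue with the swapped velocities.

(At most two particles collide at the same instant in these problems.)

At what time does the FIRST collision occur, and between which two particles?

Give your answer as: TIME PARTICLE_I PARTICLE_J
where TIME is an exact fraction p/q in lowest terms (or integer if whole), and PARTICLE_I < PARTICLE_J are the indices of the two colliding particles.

Pair (0,1): pos 3,4 vel 3,1 -> gap=1, closing at 2/unit, collide at t=1/2
Pair (1,2): pos 4,9 vel 1,0 -> gap=5, closing at 1/unit, collide at t=5
Earliest collision: t=1/2 between 0 and 1

Answer: 1/2 0 1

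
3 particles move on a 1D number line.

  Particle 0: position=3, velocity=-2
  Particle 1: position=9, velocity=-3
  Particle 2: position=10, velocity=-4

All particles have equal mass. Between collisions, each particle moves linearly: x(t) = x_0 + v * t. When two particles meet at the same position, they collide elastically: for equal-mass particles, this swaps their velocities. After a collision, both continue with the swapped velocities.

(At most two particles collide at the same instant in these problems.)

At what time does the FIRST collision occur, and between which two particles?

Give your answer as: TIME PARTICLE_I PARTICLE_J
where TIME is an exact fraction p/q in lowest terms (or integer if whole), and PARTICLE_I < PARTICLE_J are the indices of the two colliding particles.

Pair (0,1): pos 3,9 vel -2,-3 -> gap=6, closing at 1/unit, collide at t=6
Pair (1,2): pos 9,10 vel -3,-4 -> gap=1, closing at 1/unit, collide at t=1
Earliest collision: t=1 between 1 and 2

Answer: 1 1 2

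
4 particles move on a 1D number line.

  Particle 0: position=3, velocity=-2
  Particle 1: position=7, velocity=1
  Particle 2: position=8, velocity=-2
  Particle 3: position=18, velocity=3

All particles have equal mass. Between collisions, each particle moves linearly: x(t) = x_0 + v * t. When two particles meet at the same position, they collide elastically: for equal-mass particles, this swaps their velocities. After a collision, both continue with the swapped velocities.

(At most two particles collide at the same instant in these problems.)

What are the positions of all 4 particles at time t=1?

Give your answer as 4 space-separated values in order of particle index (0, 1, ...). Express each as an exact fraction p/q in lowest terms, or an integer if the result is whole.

Collision at t=1/3: particles 1 and 2 swap velocities; positions: p0=7/3 p1=22/3 p2=22/3 p3=19; velocities now: v0=-2 v1=-2 v2=1 v3=3
Advance to t=1 (no further collisions before then); velocities: v0=-2 v1=-2 v2=1 v3=3; positions = 1 6 8 21

Answer: 1 6 8 21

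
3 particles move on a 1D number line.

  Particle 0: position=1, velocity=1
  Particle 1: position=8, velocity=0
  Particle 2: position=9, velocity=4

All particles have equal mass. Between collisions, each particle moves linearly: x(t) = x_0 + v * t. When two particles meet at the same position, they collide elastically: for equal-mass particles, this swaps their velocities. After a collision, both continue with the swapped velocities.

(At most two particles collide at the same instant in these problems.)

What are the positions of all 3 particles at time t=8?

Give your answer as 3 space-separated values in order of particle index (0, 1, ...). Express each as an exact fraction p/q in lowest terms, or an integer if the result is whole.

Collision at t=7: particles 0 and 1 swap velocities; positions: p0=8 p1=8 p2=37; velocities now: v0=0 v1=1 v2=4
Advance to t=8 (no further collisions before then); velocities: v0=0 v1=1 v2=4; positions = 8 9 41

Answer: 8 9 41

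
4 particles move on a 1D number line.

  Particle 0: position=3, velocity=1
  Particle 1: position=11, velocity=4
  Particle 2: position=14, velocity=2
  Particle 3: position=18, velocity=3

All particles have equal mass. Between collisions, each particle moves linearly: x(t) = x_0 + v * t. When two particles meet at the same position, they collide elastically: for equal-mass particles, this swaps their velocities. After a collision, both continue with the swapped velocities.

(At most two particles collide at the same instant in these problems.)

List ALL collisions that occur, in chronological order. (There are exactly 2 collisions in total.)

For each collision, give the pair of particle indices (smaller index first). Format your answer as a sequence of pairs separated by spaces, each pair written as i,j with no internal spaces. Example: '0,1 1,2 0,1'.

Collision at t=3/2: particles 1 and 2 swap velocities; positions: p0=9/2 p1=17 p2=17 p3=45/2; velocities now: v0=1 v1=2 v2=4 v3=3
Collision at t=7: particles 2 and 3 swap velocities; positions: p0=10 p1=28 p2=39 p3=39; velocities now: v0=1 v1=2 v2=3 v3=4

Answer: 1,2 2,3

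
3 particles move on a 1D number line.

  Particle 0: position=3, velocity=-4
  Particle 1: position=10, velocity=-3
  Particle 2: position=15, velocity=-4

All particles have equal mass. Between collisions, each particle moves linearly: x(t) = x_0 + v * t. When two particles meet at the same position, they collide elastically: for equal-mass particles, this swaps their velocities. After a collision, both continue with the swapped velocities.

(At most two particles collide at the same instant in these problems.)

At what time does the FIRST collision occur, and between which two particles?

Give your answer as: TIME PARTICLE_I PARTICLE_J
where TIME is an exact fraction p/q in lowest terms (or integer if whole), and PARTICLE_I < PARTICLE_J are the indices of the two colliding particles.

Answer: 5 1 2

Derivation:
Pair (0,1): pos 3,10 vel -4,-3 -> not approaching (rel speed -1 <= 0)
Pair (1,2): pos 10,15 vel -3,-4 -> gap=5, closing at 1/unit, collide at t=5
Earliest collision: t=5 between 1 and 2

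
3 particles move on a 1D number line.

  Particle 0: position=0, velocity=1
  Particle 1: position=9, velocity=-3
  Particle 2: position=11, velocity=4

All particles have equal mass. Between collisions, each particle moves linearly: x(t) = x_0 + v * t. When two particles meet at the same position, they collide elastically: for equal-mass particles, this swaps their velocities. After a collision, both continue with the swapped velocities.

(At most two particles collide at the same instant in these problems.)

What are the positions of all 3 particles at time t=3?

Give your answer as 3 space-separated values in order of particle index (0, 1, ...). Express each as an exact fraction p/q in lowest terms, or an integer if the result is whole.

Collision at t=9/4: particles 0 and 1 swap velocities; positions: p0=9/4 p1=9/4 p2=20; velocities now: v0=-3 v1=1 v2=4
Advance to t=3 (no further collisions before then); velocities: v0=-3 v1=1 v2=4; positions = 0 3 23

Answer: 0 3 23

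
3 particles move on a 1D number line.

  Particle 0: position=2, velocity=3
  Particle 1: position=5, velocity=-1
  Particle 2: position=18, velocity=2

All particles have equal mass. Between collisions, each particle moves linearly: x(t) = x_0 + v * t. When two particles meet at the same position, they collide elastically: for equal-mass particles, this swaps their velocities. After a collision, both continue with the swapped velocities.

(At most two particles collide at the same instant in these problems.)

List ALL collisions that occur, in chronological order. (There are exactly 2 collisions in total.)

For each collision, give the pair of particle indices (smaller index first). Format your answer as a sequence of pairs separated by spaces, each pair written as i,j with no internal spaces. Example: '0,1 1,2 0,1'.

Answer: 0,1 1,2

Derivation:
Collision at t=3/4: particles 0 and 1 swap velocities; positions: p0=17/4 p1=17/4 p2=39/2; velocities now: v0=-1 v1=3 v2=2
Collision at t=16: particles 1 and 2 swap velocities; positions: p0=-11 p1=50 p2=50; velocities now: v0=-1 v1=2 v2=3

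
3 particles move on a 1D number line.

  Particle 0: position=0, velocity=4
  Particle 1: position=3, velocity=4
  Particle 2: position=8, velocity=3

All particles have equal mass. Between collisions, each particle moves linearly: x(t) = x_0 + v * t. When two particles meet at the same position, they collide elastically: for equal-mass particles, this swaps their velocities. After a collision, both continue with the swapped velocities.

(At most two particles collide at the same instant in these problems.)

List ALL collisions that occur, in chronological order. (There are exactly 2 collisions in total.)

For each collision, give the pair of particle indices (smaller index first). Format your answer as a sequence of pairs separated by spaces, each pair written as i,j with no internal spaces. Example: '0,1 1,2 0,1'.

Collision at t=5: particles 1 and 2 swap velocities; positions: p0=20 p1=23 p2=23; velocities now: v0=4 v1=3 v2=4
Collision at t=8: particles 0 and 1 swap velocities; positions: p0=32 p1=32 p2=35; velocities now: v0=3 v1=4 v2=4

Answer: 1,2 0,1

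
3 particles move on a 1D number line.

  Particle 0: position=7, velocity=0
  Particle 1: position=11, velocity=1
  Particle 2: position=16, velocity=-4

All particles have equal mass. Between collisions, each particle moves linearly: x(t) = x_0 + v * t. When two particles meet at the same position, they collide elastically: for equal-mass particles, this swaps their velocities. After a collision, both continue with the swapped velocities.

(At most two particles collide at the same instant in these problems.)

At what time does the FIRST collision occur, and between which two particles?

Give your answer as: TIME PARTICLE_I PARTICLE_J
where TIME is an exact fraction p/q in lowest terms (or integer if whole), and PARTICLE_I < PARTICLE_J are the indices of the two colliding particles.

Pair (0,1): pos 7,11 vel 0,1 -> not approaching (rel speed -1 <= 0)
Pair (1,2): pos 11,16 vel 1,-4 -> gap=5, closing at 5/unit, collide at t=1
Earliest collision: t=1 between 1 and 2

Answer: 1 1 2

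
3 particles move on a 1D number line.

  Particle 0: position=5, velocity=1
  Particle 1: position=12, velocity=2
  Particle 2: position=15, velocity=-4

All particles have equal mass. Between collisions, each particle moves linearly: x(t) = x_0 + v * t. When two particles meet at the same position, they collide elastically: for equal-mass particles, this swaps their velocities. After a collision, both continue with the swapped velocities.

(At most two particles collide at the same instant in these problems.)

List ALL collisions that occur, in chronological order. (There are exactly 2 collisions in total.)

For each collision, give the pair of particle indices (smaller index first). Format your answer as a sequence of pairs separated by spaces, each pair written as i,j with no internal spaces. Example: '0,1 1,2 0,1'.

Answer: 1,2 0,1

Derivation:
Collision at t=1/2: particles 1 and 2 swap velocities; positions: p0=11/2 p1=13 p2=13; velocities now: v0=1 v1=-4 v2=2
Collision at t=2: particles 0 and 1 swap velocities; positions: p0=7 p1=7 p2=16; velocities now: v0=-4 v1=1 v2=2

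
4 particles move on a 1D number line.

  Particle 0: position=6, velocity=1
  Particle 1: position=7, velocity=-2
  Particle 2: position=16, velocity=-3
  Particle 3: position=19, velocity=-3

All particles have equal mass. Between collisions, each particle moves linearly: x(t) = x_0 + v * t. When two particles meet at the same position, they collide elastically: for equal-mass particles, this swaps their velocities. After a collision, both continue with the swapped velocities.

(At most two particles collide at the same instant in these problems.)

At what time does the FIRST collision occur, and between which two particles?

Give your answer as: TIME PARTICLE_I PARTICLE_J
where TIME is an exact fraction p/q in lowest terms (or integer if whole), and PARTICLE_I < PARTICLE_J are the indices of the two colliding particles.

Pair (0,1): pos 6,7 vel 1,-2 -> gap=1, closing at 3/unit, collide at t=1/3
Pair (1,2): pos 7,16 vel -2,-3 -> gap=9, closing at 1/unit, collide at t=9
Pair (2,3): pos 16,19 vel -3,-3 -> not approaching (rel speed 0 <= 0)
Earliest collision: t=1/3 between 0 and 1

Answer: 1/3 0 1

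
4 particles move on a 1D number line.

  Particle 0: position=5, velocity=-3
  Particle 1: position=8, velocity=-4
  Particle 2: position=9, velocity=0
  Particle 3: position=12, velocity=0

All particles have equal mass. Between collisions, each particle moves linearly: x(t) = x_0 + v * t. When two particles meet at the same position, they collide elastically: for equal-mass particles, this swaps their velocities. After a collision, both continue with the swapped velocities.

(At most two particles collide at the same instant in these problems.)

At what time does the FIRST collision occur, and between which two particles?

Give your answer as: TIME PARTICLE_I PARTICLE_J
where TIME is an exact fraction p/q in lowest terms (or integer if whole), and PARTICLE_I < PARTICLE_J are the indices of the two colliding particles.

Answer: 3 0 1

Derivation:
Pair (0,1): pos 5,8 vel -3,-4 -> gap=3, closing at 1/unit, collide at t=3
Pair (1,2): pos 8,9 vel -4,0 -> not approaching (rel speed -4 <= 0)
Pair (2,3): pos 9,12 vel 0,0 -> not approaching (rel speed 0 <= 0)
Earliest collision: t=3 between 0 and 1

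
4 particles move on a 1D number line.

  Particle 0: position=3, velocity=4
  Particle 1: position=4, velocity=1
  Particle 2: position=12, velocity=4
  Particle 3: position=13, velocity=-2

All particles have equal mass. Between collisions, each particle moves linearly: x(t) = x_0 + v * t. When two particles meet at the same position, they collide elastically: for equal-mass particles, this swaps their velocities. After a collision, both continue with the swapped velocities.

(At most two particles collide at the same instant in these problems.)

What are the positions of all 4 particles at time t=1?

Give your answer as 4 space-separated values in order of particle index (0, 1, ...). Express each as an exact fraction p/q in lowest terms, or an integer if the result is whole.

Collision at t=1/6: particles 2 and 3 swap velocities; positions: p0=11/3 p1=25/6 p2=38/3 p3=38/3; velocities now: v0=4 v1=1 v2=-2 v3=4
Collision at t=1/3: particles 0 and 1 swap velocities; positions: p0=13/3 p1=13/3 p2=37/3 p3=40/3; velocities now: v0=1 v1=4 v2=-2 v3=4
Advance to t=1 (no further collisions before then); velocities: v0=1 v1=4 v2=-2 v3=4; positions = 5 7 11 16

Answer: 5 7 11 16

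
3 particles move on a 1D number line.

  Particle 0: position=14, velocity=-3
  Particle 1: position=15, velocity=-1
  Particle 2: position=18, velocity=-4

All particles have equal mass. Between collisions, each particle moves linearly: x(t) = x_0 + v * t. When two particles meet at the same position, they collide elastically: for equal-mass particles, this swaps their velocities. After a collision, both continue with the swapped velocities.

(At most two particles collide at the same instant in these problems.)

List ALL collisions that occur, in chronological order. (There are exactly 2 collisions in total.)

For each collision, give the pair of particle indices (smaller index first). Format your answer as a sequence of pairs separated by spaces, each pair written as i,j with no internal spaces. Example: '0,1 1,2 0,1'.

Answer: 1,2 0,1

Derivation:
Collision at t=1: particles 1 and 2 swap velocities; positions: p0=11 p1=14 p2=14; velocities now: v0=-3 v1=-4 v2=-1
Collision at t=4: particles 0 and 1 swap velocities; positions: p0=2 p1=2 p2=11; velocities now: v0=-4 v1=-3 v2=-1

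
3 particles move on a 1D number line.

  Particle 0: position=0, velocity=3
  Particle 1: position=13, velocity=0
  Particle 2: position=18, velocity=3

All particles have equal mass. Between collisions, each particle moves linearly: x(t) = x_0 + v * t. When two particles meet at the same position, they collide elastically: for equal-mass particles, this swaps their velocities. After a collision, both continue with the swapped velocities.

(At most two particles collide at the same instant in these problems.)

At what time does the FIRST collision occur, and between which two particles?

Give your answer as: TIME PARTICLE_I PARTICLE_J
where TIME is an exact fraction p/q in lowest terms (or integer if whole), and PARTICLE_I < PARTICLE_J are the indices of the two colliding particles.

Pair (0,1): pos 0,13 vel 3,0 -> gap=13, closing at 3/unit, collide at t=13/3
Pair (1,2): pos 13,18 vel 0,3 -> not approaching (rel speed -3 <= 0)
Earliest collision: t=13/3 between 0 and 1

Answer: 13/3 0 1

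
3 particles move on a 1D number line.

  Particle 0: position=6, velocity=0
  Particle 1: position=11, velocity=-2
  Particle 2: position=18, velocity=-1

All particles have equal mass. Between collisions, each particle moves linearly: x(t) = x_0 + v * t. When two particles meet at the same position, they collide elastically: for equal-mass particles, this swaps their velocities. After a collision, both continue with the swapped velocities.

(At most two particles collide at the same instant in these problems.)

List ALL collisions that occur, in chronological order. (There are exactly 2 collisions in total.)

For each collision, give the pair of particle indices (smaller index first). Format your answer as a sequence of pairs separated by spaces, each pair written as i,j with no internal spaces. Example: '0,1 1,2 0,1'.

Answer: 0,1 1,2

Derivation:
Collision at t=5/2: particles 0 and 1 swap velocities; positions: p0=6 p1=6 p2=31/2; velocities now: v0=-2 v1=0 v2=-1
Collision at t=12: particles 1 and 2 swap velocities; positions: p0=-13 p1=6 p2=6; velocities now: v0=-2 v1=-1 v2=0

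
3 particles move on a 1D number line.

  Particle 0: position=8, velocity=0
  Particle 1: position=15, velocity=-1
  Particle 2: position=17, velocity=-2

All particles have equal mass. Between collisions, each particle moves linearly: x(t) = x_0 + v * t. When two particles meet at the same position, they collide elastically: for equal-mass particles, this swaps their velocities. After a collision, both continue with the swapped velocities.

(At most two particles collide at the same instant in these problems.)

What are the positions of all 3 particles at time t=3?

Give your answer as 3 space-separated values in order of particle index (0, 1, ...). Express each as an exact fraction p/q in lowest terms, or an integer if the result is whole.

Answer: 8 11 12

Derivation:
Collision at t=2: particles 1 and 2 swap velocities; positions: p0=8 p1=13 p2=13; velocities now: v0=0 v1=-2 v2=-1
Advance to t=3 (no further collisions before then); velocities: v0=0 v1=-2 v2=-1; positions = 8 11 12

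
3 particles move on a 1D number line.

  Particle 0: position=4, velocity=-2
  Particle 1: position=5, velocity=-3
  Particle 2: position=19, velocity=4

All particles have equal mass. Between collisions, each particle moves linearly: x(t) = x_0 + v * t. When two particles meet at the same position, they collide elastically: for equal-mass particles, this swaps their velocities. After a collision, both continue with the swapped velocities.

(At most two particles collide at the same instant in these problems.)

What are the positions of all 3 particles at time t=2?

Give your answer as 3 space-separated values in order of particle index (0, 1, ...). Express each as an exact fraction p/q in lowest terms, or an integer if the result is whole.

Collision at t=1: particles 0 and 1 swap velocities; positions: p0=2 p1=2 p2=23; velocities now: v0=-3 v1=-2 v2=4
Advance to t=2 (no further collisions before then); velocities: v0=-3 v1=-2 v2=4; positions = -1 0 27

Answer: -1 0 27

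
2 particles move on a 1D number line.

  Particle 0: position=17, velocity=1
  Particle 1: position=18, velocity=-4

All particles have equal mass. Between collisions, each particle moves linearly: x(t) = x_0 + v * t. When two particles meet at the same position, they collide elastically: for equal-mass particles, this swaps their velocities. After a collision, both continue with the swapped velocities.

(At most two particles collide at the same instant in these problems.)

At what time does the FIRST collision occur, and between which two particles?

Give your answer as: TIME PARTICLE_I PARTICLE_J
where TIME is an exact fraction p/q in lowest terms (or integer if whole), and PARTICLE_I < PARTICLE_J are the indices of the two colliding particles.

Answer: 1/5 0 1

Derivation:
Pair (0,1): pos 17,18 vel 1,-4 -> gap=1, closing at 5/unit, collide at t=1/5
Earliest collision: t=1/5 between 0 and 1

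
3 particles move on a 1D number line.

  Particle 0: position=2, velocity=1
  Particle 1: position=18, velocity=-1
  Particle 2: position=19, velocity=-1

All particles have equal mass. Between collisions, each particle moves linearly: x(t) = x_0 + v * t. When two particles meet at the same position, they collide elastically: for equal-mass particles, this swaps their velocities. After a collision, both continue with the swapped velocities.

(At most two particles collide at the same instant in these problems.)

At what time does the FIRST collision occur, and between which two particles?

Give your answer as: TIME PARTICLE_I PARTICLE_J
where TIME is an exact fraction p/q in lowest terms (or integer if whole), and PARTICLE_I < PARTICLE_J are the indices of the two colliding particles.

Answer: 8 0 1

Derivation:
Pair (0,1): pos 2,18 vel 1,-1 -> gap=16, closing at 2/unit, collide at t=8
Pair (1,2): pos 18,19 vel -1,-1 -> not approaching (rel speed 0 <= 0)
Earliest collision: t=8 between 0 and 1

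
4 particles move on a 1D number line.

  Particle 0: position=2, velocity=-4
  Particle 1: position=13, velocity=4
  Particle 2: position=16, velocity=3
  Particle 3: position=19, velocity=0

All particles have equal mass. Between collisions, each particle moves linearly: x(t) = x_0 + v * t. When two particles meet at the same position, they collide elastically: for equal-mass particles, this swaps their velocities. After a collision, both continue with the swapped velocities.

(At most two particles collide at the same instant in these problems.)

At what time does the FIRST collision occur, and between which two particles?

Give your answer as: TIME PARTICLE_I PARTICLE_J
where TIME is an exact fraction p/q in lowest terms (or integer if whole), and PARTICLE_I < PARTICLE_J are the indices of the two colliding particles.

Pair (0,1): pos 2,13 vel -4,4 -> not approaching (rel speed -8 <= 0)
Pair (1,2): pos 13,16 vel 4,3 -> gap=3, closing at 1/unit, collide at t=3
Pair (2,3): pos 16,19 vel 3,0 -> gap=3, closing at 3/unit, collide at t=1
Earliest collision: t=1 between 2 and 3

Answer: 1 2 3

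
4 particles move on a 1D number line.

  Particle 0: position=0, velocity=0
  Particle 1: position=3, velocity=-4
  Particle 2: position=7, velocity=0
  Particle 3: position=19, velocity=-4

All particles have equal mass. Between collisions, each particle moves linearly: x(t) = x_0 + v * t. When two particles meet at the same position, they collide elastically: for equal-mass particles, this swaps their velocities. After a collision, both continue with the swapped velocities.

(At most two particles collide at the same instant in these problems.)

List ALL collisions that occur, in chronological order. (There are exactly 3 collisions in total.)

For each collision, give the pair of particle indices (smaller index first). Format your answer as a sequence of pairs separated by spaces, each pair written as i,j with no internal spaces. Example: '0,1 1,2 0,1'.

Answer: 0,1 2,3 1,2

Derivation:
Collision at t=3/4: particles 0 and 1 swap velocities; positions: p0=0 p1=0 p2=7 p3=16; velocities now: v0=-4 v1=0 v2=0 v3=-4
Collision at t=3: particles 2 and 3 swap velocities; positions: p0=-9 p1=0 p2=7 p3=7; velocities now: v0=-4 v1=0 v2=-4 v3=0
Collision at t=19/4: particles 1 and 2 swap velocities; positions: p0=-16 p1=0 p2=0 p3=7; velocities now: v0=-4 v1=-4 v2=0 v3=0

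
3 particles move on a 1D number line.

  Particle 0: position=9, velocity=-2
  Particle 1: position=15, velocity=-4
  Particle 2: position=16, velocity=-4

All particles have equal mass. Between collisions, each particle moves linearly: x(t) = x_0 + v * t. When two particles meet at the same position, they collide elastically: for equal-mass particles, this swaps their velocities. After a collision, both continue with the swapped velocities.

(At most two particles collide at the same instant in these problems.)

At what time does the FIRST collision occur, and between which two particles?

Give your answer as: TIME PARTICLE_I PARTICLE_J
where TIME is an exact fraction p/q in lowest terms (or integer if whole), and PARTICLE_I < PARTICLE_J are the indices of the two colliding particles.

Pair (0,1): pos 9,15 vel -2,-4 -> gap=6, closing at 2/unit, collide at t=3
Pair (1,2): pos 15,16 vel -4,-4 -> not approaching (rel speed 0 <= 0)
Earliest collision: t=3 between 0 and 1

Answer: 3 0 1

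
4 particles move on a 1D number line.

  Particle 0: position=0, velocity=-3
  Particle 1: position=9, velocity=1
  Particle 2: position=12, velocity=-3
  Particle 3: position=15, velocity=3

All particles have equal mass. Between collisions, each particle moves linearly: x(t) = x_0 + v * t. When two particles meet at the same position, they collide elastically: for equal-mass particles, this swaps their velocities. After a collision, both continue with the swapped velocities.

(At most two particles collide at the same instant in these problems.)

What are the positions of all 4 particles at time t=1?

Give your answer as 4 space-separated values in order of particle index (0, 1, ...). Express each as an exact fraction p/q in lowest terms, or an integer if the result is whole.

Answer: -3 9 10 18

Derivation:
Collision at t=3/4: particles 1 and 2 swap velocities; positions: p0=-9/4 p1=39/4 p2=39/4 p3=69/4; velocities now: v0=-3 v1=-3 v2=1 v3=3
Advance to t=1 (no further collisions before then); velocities: v0=-3 v1=-3 v2=1 v3=3; positions = -3 9 10 18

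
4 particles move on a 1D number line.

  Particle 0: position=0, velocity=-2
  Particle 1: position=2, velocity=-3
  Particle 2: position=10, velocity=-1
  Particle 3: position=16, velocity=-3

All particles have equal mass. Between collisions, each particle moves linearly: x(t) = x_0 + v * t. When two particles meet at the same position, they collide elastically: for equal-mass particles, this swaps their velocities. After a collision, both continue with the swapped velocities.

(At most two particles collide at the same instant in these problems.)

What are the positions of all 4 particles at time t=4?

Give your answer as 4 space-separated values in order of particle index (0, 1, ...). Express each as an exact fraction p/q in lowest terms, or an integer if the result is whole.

Collision at t=2: particles 0 and 1 swap velocities; positions: p0=-4 p1=-4 p2=8 p3=10; velocities now: v0=-3 v1=-2 v2=-1 v3=-3
Collision at t=3: particles 2 and 3 swap velocities; positions: p0=-7 p1=-6 p2=7 p3=7; velocities now: v0=-3 v1=-2 v2=-3 v3=-1
Advance to t=4 (no further collisions before then); velocities: v0=-3 v1=-2 v2=-3 v3=-1; positions = -10 -8 4 6

Answer: -10 -8 4 6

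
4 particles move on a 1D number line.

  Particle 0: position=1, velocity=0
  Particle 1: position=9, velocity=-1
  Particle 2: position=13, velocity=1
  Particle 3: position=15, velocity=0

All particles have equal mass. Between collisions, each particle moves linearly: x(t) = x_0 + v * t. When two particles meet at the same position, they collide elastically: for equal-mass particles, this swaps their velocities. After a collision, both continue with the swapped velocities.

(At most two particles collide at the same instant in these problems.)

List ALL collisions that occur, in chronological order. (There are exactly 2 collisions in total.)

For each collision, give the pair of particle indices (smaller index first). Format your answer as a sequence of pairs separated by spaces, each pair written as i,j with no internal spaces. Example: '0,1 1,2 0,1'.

Answer: 2,3 0,1

Derivation:
Collision at t=2: particles 2 and 3 swap velocities; positions: p0=1 p1=7 p2=15 p3=15; velocities now: v0=0 v1=-1 v2=0 v3=1
Collision at t=8: particles 0 and 1 swap velocities; positions: p0=1 p1=1 p2=15 p3=21; velocities now: v0=-1 v1=0 v2=0 v3=1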